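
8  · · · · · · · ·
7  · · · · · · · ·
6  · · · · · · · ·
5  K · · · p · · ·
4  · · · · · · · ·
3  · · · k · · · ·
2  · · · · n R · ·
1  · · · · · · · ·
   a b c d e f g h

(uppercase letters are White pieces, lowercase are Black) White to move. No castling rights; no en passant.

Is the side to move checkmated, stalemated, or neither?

neither

White to move; white king on a5.
In check: no.
Legal moves for White: Kb6, Ka6, Kb5, Kb4, Ka4, Rf8, Rf7, Rf6, Rf5, Rf4, Rf3+, Rh2, Rg2, Rxe2, Rf1.
White has 15 legal moves and is not in check → neither.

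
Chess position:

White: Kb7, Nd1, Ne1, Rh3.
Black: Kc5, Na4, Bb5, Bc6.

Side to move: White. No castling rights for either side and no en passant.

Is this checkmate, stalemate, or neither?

neither

White to move; white king on b7.
In check: yes, from the black bishop on c6.
Legal moves for White: Kc8, Kb8, Kc7, Ka7.
White is in check but has 4 legal moves → neither.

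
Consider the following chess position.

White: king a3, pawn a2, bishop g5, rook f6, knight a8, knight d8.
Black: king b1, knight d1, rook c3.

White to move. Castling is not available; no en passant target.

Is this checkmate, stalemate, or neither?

White to move; white king on a3.
In check: yes, from the black rook on c3.
Legal moves for White: Kb4, Ka4.
White is in check but has 2 legal moves → neither.

neither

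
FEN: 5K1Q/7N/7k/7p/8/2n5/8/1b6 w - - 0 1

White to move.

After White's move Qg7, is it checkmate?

yes

After Qg7: black king on h6; in check: yes, from the white queen on g7.
King squares — g5: attacked by Qg7; h5: own pawn; g6: attacked by Qg7; g7: attacked by Kf8; h7: attacked by Qg7.
Black has no legal moves → checkmate.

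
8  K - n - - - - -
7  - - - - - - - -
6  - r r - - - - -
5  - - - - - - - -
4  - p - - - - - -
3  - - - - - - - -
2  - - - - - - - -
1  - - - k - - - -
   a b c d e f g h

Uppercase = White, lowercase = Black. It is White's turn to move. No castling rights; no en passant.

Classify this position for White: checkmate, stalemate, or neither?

stalemate

White to move; white king on a8.
In check: no.
King squares — a7: attacked by Nc8; b7: attacked by Rb6; b8: attacked by Rb6.
Legal moves for White: none.
Not in check and no legal moves → stalemate.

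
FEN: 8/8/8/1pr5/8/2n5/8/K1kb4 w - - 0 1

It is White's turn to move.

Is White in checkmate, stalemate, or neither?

White to move; white king on a1.
In check: no.
King squares — b1: attacked by Kc1; a2: attacked by Nc3; b2: attacked by Kc1.
Legal moves for White: none.
Not in check and no legal moves → stalemate.

stalemate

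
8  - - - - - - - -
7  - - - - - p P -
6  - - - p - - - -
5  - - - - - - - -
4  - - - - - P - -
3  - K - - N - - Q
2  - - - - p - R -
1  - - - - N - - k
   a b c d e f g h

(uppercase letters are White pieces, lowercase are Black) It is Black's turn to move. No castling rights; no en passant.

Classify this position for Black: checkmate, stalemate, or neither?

Black to move; black king on h1.
In check: yes, from the white queen on h3.
King squares — g1: attacked by Rg2; g2: attacked by Ne1; h2: attacked by Rg2.
Legal moves for Black: none.
In check with no legal moves → checkmate.

checkmate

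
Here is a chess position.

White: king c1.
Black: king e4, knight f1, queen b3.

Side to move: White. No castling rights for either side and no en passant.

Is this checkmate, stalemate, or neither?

White to move; white king on c1.
In check: no.
King squares — b1: attacked by Qb3; d1: attacked by Qb3; b2: attacked by Qb3; c2: attacked by Qb3; d2: attacked by Nf1.
Legal moves for White: none.
Not in check and no legal moves → stalemate.

stalemate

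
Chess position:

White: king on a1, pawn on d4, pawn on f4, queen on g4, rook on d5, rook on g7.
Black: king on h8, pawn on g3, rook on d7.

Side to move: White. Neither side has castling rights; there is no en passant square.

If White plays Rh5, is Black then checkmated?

After Rh5: black king on h8; in check: yes, from the white rook on h5.
King squares — g7: attacked by Qg4; h7: attacked by Rh5; g8: attacked by Rg7.
Black has no legal moves → checkmate.

yes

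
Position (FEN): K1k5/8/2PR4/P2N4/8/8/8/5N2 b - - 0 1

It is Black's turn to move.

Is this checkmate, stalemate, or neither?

stalemate

Black to move; black king on c8.
In check: no.
King squares — b7: attacked by Pc6; c7: attacked by Nd5; d7: attacked by Pc6; b8: attacked by Ka8; d8: attacked by Rd6.
Legal moves for Black: none.
Not in check and no legal moves → stalemate.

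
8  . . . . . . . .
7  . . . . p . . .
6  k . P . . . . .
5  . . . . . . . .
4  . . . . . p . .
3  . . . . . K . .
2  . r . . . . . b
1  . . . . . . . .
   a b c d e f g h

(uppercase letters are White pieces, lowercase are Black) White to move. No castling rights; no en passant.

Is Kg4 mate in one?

no

After Kg4: black king on a6; in check: no.
Black is not in check, so this cannot be checkmate.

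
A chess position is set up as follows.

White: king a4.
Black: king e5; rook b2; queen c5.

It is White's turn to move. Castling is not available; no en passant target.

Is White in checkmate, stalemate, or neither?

stalemate

White to move; white king on a4.
In check: no.
King squares — a3: attacked by Qc5; b3: attacked by Rb2; b4: attacked by Rb2; a5: attacked by Qc5; b5: attacked by Rb2.
Legal moves for White: none.
Not in check and no legal moves → stalemate.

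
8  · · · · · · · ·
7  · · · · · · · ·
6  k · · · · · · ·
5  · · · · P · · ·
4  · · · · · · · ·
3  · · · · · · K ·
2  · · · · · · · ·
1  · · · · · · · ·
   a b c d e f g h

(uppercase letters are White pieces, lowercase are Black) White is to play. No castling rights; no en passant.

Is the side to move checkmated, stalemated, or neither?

White to move; white king on g3.
In check: no.
Legal moves for White: Kh4, Kg4, Kf4, Kh3, Kf3, Kh2, Kg2, Kf2, e6.
White has 9 legal moves and is not in check → neither.

neither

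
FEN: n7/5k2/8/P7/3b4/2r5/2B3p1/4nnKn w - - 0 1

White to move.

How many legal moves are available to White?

0

White to move; king on g1.
In check: yes, from the black bishop on d4.
Legal moves: none.
Count: 0.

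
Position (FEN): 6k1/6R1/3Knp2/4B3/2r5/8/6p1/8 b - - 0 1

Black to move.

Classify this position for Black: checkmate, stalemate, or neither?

Black to move; black king on g8.
In check: yes, from the white rook on g7.
Legal moves for Black: Kh8, Kf8, Kxg7, Nxg7.
Black is in check but has 4 legal moves → neither.

neither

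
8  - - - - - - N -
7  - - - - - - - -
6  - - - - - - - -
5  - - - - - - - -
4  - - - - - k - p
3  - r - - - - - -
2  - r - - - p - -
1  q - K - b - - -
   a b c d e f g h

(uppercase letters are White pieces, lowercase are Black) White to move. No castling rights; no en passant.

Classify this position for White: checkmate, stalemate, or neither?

White to move; white king on c1.
In check: yes, from the black queen on a1.
King squares — b1: attacked by Qa1; d1: attacked by Qa1; b2: attacked by Qa1; c2: attacked by Rb2; d2: attacked by Be1.
Legal moves for White: none.
In check with no legal moves → checkmate.

checkmate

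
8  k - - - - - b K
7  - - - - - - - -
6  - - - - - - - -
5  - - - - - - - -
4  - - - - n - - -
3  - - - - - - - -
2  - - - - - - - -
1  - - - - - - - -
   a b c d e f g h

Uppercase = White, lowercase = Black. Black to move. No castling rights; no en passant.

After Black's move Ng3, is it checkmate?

no

After Ng3: white king on h8; in check: no.
White is not in check, so this cannot be checkmate.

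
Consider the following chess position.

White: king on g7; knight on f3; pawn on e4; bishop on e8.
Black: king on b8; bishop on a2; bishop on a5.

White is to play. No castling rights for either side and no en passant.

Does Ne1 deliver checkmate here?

no

After Ne1: black king on b8; in check: no.
Black is not in check, so this cannot be checkmate.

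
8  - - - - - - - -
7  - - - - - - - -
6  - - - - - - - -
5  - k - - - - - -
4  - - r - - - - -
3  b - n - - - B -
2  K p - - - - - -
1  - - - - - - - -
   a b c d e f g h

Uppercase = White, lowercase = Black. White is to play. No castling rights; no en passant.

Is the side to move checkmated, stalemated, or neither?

neither

White to move; white king on a2.
In check: yes, from the black knight on c3.
King squares — a1: attacked by Pb2; b1: attacked by Nc3; b2: attacked by Ba3; a3: available; b3: available.
Legal moves for White: Kb3, Kxa3.
White is in check but has 2 legal moves → neither.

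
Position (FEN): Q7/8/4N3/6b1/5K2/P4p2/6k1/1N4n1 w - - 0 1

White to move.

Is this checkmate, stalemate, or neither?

White to move; white king on f4.
In check: yes, from the black bishop on g5.
King squares — e3: attacked by Bg5; f3: attacked by Ng1; g3: attacked by Kg2; e4: available; g4: available; e5: available; f5: available; g5: available.
Legal moves for White: Kxg5, Kf5, Ke5, Kg4, Ke4, Nxg5.
White is in check but has 6 legal moves → neither.

neither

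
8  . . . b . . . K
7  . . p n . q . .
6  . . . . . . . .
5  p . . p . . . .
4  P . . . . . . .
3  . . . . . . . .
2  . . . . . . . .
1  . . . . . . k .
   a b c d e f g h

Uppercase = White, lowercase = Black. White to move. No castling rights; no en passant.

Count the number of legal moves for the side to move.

0

White to move; king on h8.
In check: no.
Legal moves: none.
Count: 0.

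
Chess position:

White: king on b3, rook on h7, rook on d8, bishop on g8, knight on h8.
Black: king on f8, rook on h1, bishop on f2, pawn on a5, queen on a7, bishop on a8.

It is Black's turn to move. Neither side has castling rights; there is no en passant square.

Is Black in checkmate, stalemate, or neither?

checkmate

Black to move; black king on f8.
In check: yes, from the white rook on d8.
King squares — e7: attacked by Rh7; f7: attacked by Rh7; g7: attacked by Rh7; e8: attacked by Rd8; g8: attacked by Rd8.
Legal moves for Black: none.
In check with no legal moves → checkmate.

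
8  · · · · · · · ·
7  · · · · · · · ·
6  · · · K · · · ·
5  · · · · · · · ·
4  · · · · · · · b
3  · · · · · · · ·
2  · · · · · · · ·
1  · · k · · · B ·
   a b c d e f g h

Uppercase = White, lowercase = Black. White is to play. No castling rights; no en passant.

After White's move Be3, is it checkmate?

no

After Be3: black king on c1; in check: yes, from the white bishop on e3.
Black has 4 legal replies: Kc2, Kb2, Kd1, Kb1.
In check but a legal move exists → not checkmate.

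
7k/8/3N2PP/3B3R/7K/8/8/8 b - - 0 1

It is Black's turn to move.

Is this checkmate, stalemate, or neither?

stalemate

Black to move; black king on h8.
In check: no.
King squares — g7: attacked by Ph6; h7: attacked by Pg6; g8: attacked by Bd5.
Legal moves for Black: none.
Not in check and no legal moves → stalemate.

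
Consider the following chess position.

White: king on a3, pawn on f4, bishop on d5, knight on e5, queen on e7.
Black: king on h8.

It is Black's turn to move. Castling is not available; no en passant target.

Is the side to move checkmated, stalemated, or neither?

Black to move; black king on h8.
In check: no.
King squares — g7: attacked by Qe7; h7: attacked by Qe7; g8: attacked by Bd5.
Legal moves for Black: none.
Not in check and no legal moves → stalemate.

stalemate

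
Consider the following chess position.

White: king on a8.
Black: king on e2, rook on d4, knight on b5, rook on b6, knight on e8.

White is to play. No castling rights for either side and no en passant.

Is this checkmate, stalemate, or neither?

stalemate

White to move; white king on a8.
In check: no.
King squares — a7: attacked by Nb5; b7: attacked by Rb6; b8: attacked by Rb6.
Legal moves for White: none.
Not in check and no legal moves → stalemate.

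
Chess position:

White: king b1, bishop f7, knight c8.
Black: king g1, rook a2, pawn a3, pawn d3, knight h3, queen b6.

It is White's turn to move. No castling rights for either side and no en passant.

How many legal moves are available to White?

4

White to move; king on b1.
In check: yes, from the black queen on b6.
Legal moves: Kxa2, Kc1, Nxb6, Bb3.
Count: 4.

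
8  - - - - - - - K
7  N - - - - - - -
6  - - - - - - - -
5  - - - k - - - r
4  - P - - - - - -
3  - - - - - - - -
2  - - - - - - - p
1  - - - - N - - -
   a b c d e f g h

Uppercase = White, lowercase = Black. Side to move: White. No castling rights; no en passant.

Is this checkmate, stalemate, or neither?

neither

White to move; white king on h8.
In check: yes, from the black rook on h5.
King squares — g7: available; h7: attacked by Rh5; g8: available.
Legal moves for White: Kg8, Kg7.
White is in check but has 2 legal moves → neither.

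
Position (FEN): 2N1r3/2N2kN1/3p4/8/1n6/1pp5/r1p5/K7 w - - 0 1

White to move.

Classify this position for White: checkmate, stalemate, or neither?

checkmate

White to move; white king on a1.
In check: yes, from the black rook on a2.
King squares — b1: attacked by Pc2; a2: attacked by Pb3; b2: attacked by Ra2.
Legal moves for White: none.
In check with no legal moves → checkmate.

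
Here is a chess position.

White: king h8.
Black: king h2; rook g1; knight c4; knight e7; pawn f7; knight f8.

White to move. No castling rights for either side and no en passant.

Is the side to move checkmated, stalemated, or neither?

White to move; white king on h8.
In check: no.
King squares — g7: attacked by Rg1; h7: attacked by Nf8; g8: attacked by Rg1.
Legal moves for White: none.
Not in check and no legal moves → stalemate.

stalemate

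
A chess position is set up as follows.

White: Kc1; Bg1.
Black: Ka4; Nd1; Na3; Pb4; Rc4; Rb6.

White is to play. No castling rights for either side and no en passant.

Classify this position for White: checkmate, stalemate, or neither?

neither

White to move; white king on c1.
In check: yes, from the black rook on c4.
King squares — b1: attacked by Na3; d1: available; b2: attacked by Nd1; c2: attacked by Na3; d2: available.
Legal moves for White: Kd2, Kxd1.
White is in check but has 2 legal moves → neither.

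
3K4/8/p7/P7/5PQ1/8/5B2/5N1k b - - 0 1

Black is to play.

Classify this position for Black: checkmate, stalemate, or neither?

stalemate

Black to move; black king on h1.
In check: no.
King squares — g1: attacked by Bf2; g2: attacked by Qg4; h2: attacked by Nf1.
Legal moves for Black: none.
Not in check and no legal moves → stalemate.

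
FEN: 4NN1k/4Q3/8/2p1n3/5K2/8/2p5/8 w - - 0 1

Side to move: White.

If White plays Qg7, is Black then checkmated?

yes

After Qg7: black king on h8; in check: yes, from the white queen on g7.
King squares — g7: attacked by Ne8; h7: attacked by Qg7; g8: attacked by Qg7.
Black has no legal moves → checkmate.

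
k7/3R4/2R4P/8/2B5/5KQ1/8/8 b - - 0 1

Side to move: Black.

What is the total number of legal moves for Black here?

0

Black to move; king on a8.
In check: no.
Legal moves: none.
Count: 0.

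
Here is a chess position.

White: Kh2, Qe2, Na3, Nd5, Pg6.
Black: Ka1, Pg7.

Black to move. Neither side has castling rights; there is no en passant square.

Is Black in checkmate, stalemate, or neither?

stalemate

Black to move; black king on a1.
In check: no.
King squares — b1: attacked by Na3; a2: attacked by Qe2; b2: attacked by Qe2.
Legal moves for Black: none.
Not in check and no legal moves → stalemate.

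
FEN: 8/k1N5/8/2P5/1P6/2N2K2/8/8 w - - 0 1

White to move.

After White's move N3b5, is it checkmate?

no

After N3b5: black king on a7; in check: yes, from the white knight on b5.
Black has 2 legal replies: Kb8, Kb7.
In check but a legal move exists → not checkmate.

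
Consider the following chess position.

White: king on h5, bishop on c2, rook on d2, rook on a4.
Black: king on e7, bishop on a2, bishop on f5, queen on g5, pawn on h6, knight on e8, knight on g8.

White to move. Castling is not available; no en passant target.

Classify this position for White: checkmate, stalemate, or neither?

White to move; white king on h5.
In check: yes, from the black queen on g5.
King squares — g4: attacked by Bf5; h4: attacked by Qg5; g5: attacked by Ph6; g6: attacked by Bf5; h6: attacked by Qg5.
Legal moves for White: none.
In check with no legal moves → checkmate.

checkmate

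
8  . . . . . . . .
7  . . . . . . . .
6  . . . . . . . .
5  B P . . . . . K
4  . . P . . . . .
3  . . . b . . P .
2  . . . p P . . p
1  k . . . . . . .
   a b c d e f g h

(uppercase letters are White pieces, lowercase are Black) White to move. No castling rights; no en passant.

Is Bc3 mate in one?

After Bc3: black king on a1; in check: yes, from the white bishop on c3.
Black has 2 legal replies: Ka2, Kb1.
In check but a legal move exists → not checkmate.

no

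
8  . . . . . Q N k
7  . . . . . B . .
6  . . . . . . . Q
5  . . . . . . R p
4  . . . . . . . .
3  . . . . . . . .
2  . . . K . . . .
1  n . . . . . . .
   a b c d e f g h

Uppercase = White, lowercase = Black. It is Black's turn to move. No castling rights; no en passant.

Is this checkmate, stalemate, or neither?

Black to move; black king on h8.
In check: yes, from the white queen on h6.
King squares — g7: attacked by Rg5; h7: attacked by Qh6; g8: attacked by Rg5.
Legal moves for Black: none.
In check with no legal moves → checkmate.

checkmate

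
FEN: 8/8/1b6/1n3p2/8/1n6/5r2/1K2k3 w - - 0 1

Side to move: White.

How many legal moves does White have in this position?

0

White to move; king on b1.
In check: no.
Legal moves: none.
Count: 0.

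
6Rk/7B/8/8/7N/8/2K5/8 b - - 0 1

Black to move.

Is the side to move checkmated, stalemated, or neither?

neither

Black to move; black king on h8.
In check: yes, from the white rook on g8.
King squares — g7: attacked by Rg8; h7: available; g8: attacked by Bh7.
Legal moves for Black: Kxh7.
Black is in check but has 1 legal move → neither.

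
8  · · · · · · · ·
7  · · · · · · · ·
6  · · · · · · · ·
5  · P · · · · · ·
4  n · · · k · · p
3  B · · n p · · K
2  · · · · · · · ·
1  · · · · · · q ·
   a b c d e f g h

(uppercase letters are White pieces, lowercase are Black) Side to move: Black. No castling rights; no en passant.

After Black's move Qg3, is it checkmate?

yes

After Qg3: white king on h3; in check: yes, from the black queen on g3.
King squares — g2: attacked by Qg3; h2: attacked by Qg3; g3: attacked by Ph4; g4: attacked by Qg3; h4: attacked by Qg3.
White has no legal moves → checkmate.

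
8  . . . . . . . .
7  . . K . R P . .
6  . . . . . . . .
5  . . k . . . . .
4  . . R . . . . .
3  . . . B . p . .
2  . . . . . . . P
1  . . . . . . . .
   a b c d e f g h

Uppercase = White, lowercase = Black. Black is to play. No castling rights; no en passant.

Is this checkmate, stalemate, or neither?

Black to move; black king on c5.
In check: yes, from the white rook on c4.
Legal moves for Black: Kd5, Kb5.
Black is in check but has 2 legal moves → neither.

neither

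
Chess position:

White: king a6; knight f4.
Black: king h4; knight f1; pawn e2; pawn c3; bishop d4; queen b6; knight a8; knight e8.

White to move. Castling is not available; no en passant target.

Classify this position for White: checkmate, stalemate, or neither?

White to move; white king on a6.
In check: yes, from the black queen on b6.
King squares — a5: attacked by Qb6; b5: attacked by Qb6; b6: attacked by Bd4; a7: attacked by Qb6; b7: attacked by Qb6.
Legal moves for White: none.
In check with no legal moves → checkmate.

checkmate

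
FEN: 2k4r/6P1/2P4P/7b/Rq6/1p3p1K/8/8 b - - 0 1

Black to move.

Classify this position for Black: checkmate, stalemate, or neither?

neither

Black to move; black king on c8.
In check: no.
Legal moves for Black include: Rg8, Rf8, Re8, Rd8, Rh7, Rxh6, Kd8, Kb8, Kc7, Be8, Bf7, Bg6, Bg4+, Qf8, Qb8, Qe7, Qb7, Qd6, ... (list truncated; more exist).
Black has legal moves and is not in check → neither.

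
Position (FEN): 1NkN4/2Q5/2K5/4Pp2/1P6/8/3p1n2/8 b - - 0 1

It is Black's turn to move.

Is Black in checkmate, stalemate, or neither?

checkmate

Black to move; black king on c8.
In check: yes, from the white queen on c7.
King squares — b7: attacked by Kc6; c7: attacked by Kc6; d7: attacked by Kc6; b8: attacked by Qc7; d8: attacked by Qc7.
Legal moves for Black: none.
In check with no legal moves → checkmate.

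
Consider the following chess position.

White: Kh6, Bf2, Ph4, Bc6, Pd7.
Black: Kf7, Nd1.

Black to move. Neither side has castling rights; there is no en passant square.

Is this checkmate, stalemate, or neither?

Black to move; black king on f7.
In check: no.
Legal moves for Black: Kg8, Kf8, Ke7, Kf6, Ke6, Ne3, Nc3, Nxf2, Nb2.
Black has 9 legal moves and is not in check → neither.

neither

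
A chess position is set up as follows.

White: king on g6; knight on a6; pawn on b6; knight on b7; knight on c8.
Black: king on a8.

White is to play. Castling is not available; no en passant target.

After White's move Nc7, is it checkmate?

After Nc7: black king on a8; in check: yes, from the white knight on c7.
Black has 2 legal replies: Kb8, Kxb7.
In check but a legal move exists → not checkmate.

no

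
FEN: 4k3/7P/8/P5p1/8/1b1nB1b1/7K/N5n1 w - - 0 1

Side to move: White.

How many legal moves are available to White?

White to move; king on h2.
In check: yes, from the black bishop on g3.
Legal moves: Kxg3, Kg2, Kh1, Kxg1.
Count: 4.

4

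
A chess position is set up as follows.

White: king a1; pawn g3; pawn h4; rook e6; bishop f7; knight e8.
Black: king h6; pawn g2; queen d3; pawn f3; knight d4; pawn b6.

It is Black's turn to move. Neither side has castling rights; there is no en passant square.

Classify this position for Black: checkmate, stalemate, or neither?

neither

Black to move; black king on h6.
In check: yes, from the white rook on e6.
Legal moves for Black: Kh7, Nxe6, Qg6.
Black is in check but has 3 legal moves → neither.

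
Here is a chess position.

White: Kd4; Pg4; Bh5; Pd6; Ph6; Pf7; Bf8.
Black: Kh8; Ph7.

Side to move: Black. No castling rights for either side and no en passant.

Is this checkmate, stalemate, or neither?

stalemate

Black to move; black king on h8.
In check: no.
King squares — g7: attacked by Ph6; h7: own pawn; g8: attacked by Pf7.
Legal moves for Black: none.
Not in check and no legal moves → stalemate.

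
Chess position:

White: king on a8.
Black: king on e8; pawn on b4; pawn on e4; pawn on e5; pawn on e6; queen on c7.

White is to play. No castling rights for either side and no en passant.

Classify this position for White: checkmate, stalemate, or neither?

stalemate

White to move; white king on a8.
In check: no.
King squares — a7: attacked by Qc7; b7: attacked by Qc7; b8: attacked by Qc7.
Legal moves for White: none.
Not in check and no legal moves → stalemate.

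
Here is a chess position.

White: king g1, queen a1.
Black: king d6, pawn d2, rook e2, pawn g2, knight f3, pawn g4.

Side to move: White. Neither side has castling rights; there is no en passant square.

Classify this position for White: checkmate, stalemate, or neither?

checkmate

White to move; white king on g1.
In check: yes, from the black knight on f3.
King squares — f1: attacked by Pg2; h1: attacked by Pg2; f2: attacked by Re2; g2: attacked by Re2; h2: attacked by Nf3.
Legal moves for White: none.
In check with no legal moves → checkmate.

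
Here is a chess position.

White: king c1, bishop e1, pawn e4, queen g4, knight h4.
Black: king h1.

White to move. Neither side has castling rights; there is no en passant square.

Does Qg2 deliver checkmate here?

yes

After Qg2: black king on h1; in check: yes, from the white queen on g2.
King squares — g1: attacked by Qg2; g2: attacked by Nh4; h2: attacked by Qg2.
Black has no legal moves → checkmate.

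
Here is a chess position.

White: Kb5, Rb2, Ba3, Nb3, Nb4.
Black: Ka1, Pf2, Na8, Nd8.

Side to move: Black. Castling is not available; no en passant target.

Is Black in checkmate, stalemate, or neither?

checkmate

Black to move; black king on a1.
In check: yes, from the white knight on b3.
King squares — b1: attacked by Rb2; a2: attacked by Rb2; b2: attacked by Ba3.
Legal moves for Black: none.
In check with no legal moves → checkmate.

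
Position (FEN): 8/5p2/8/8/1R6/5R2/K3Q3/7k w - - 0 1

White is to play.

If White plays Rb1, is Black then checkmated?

yes

After Rb1: black king on h1; in check: yes, from the white rook on b1.
King squares — g1: attacked by Rb1; g2: attacked by Qe2; h2: attacked by Qe2.
Black has no legal moves → checkmate.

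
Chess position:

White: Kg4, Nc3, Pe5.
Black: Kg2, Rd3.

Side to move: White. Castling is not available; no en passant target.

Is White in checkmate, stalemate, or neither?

White to move; white king on g4.
In check: no.
Legal moves for White: Kh5, Kg5, Kf5, Kh4, Kf4, Nd5, Nb5, Ne4, Na4, Ne2, Na2, Nd1, Nb1, e6.
White has 14 legal moves and is not in check → neither.

neither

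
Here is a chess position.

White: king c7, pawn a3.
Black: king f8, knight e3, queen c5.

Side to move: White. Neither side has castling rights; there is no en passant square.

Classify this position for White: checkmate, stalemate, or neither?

White to move; white king on c7.
In check: yes, from the black queen on c5.
Legal moves for White: Kd8, Kb8, Kd7, Kb7.
White is in check but has 4 legal moves → neither.

neither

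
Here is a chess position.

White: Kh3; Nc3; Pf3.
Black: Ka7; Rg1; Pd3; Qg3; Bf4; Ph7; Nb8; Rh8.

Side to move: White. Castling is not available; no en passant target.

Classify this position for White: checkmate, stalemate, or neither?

White to move; white king on h3.
In check: yes, from the black queen on g3.
King squares — g2: attacked by Rg1; h2: attacked by Qg3; g3: attacked by Rg1; g4: attacked by Qg3; h4: attacked by Qg3.
Legal moves for White: none.
In check with no legal moves → checkmate.

checkmate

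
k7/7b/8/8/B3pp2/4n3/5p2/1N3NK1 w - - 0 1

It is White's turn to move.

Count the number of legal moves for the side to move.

White to move; king on g1.
In check: yes, from the black pawn on f2.
Legal moves: Kh2, Kxf2, Kh1.
Count: 3.

3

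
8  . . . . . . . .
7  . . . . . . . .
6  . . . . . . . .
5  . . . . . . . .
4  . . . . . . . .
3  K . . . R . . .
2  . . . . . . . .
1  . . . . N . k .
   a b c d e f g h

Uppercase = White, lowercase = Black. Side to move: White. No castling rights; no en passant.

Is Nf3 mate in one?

After Nf3: black king on g1; in check: yes, from the white knight on f3.
Black has 4 legal replies: Kg2, Kf2, Kh1, Kf1.
In check but a legal move exists → not checkmate.

no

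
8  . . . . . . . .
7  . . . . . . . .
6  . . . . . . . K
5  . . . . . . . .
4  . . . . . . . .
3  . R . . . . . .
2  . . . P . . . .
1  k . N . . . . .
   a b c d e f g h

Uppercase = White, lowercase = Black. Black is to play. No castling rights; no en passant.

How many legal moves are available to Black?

0

Black to move; king on a1.
In check: no.
Legal moves: none.
Count: 0.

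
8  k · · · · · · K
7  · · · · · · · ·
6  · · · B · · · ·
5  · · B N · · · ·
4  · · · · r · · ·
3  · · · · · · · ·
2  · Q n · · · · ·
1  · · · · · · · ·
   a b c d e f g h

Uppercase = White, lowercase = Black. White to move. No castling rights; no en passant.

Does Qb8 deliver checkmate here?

After Qb8: black king on a8; in check: yes, from the white queen on b8.
King squares — a7: attacked by Bc5; b7: attacked by Qb8; b8: attacked by Bd6.
Black has no legal moves → checkmate.

yes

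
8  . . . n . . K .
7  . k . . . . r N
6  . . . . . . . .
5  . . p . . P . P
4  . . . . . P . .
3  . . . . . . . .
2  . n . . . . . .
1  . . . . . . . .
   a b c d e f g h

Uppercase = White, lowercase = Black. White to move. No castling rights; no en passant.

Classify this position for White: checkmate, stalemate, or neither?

neither

White to move; white king on g8.
In check: yes, from the black rook on g7.
Legal moves for White: Kh8, Kf8, Kxg7.
White is in check but has 3 legal moves → neither.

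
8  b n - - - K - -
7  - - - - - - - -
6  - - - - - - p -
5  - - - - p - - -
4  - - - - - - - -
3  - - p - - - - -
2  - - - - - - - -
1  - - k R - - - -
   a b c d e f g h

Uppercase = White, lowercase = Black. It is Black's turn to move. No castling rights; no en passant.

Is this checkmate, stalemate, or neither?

Black to move; black king on c1.
In check: yes, from the white rook on d1.
King squares — b1: attacked by Rd1; d1: available; b2: available; c2: available; d2: attacked by Rd1.
Legal moves for Black: Kc2, Kb2, Kxd1.
Black is in check but has 3 legal moves → neither.

neither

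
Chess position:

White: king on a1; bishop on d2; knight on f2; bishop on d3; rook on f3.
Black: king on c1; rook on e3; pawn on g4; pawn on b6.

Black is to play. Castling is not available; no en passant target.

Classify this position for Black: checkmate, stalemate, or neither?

Black to move; black king on c1.
In check: yes, from the white bishop on d2.
King squares — b1: attacked by Ka1; d1: attacked by Nf2; b2: attacked by Ka1; c2: attacked by Bd3; d2: available.
Legal moves for Black: Kxd2.
Black is in check but has 1 legal move → neither.

neither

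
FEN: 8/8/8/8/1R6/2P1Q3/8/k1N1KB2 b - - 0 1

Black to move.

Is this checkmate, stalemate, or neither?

Black to move; black king on a1.
In check: no.
King squares — b1: attacked by Rb4; a2: attacked by Nc1; b2: attacked by Rb4.
Legal moves for Black: none.
Not in check and no legal moves → stalemate.

stalemate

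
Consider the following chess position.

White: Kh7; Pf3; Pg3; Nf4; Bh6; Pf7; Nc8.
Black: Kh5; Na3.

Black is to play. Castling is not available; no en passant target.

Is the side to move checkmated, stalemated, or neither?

checkmate

Black to move; black king on h5.
In check: yes, from the white knight on f4.
King squares — g4: attacked by Pf3; h4: attacked by Pg3; g5: attacked by Bh6; g6: attacked by Nf4; h6: attacked by Kh7.
Legal moves for Black: none.
In check with no legal moves → checkmate.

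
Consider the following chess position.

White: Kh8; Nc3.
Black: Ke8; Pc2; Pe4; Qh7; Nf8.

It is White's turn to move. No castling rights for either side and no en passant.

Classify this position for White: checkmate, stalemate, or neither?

White to move; white king on h8.
In check: yes, from the black queen on h7.
King squares — g7: attacked by Qh7; h7: attacked by Nf8; g8: attacked by Qh7.
Legal moves for White: none.
In check with no legal moves → checkmate.

checkmate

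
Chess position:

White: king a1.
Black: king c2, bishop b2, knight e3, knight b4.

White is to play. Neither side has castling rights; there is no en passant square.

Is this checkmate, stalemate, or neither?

White to move; white king on a1.
In check: yes, from the black bishop on b2.
King squares — b1: attacked by Kc2; a2: attacked by Nb4; b2: attacked by Kc2.
Legal moves for White: none.
In check with no legal moves → checkmate.

checkmate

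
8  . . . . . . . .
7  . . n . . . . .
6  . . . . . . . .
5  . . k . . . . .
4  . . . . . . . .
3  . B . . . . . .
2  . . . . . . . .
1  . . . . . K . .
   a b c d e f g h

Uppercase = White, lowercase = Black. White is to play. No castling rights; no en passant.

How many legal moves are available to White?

White to move; king on f1.
In check: no.
Legal moves: Bg8, Bf7, Be6, Bd5, Bc4, Ba4, Bc2, Ba2, Bd1, Kg2, Kf2, Ke2, Kg1, Ke1.
Count: 14.

14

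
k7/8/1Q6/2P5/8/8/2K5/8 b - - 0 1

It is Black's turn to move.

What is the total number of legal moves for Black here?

0

Black to move; king on a8.
In check: no.
Legal moves: none.
Count: 0.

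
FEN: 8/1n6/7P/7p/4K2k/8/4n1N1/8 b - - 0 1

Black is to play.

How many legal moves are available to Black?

4

Black to move; king on h4.
In check: yes, from the white knight on g2.
Legal moves: Kg5, Kg4, Kh3, Kg3.
Count: 4.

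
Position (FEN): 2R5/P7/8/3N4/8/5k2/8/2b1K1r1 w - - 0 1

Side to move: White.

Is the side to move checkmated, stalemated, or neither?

White to move; white king on e1.
In check: yes, from the black rook on g1.
King squares — d1: attacked by Rg1; f1: attacked by Rg1; d2: attacked by Bc1; e2: attacked by Kf3; f2: attacked by Kf3.
Legal moves for White: none.
In check with no legal moves → checkmate.

checkmate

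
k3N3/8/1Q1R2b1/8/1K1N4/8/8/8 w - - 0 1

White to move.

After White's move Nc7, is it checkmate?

yes

After Nc7: black king on a8; in check: yes, from the white knight on c7.
King squares — a7: attacked by Qb6; b7: attacked by Qb6; b8: attacked by Qb6.
Black has no legal moves → checkmate.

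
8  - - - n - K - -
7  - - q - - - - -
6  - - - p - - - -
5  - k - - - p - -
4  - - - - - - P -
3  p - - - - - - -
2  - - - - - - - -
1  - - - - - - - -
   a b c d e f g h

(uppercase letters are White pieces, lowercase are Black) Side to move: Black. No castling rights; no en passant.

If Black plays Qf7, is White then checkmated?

After Qf7: white king on f8; in check: yes, from the black queen on f7.
King squares — e7: attacked by Qf7; f7: attacked by Nd8; g7: attacked by Qf7; e8: attacked by Qf7; g8: attacked by Qf7.
White has no legal moves → checkmate.

yes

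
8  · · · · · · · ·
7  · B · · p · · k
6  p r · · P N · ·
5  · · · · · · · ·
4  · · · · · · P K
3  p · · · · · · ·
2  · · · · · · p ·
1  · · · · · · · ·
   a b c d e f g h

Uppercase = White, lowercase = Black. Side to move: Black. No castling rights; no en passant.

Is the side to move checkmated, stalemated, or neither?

neither

Black to move; black king on h7.
In check: yes, from the white knight on f6.
Legal moves for Black: Kh8, Kg7, Kh6, Kg6, exf6.
Black is in check but has 5 legal moves → neither.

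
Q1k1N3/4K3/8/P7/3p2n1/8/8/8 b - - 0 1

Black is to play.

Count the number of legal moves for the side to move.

Black to move; king on c8.
In check: yes, from the white queen on a8.
Legal moves: none.
Count: 0.

0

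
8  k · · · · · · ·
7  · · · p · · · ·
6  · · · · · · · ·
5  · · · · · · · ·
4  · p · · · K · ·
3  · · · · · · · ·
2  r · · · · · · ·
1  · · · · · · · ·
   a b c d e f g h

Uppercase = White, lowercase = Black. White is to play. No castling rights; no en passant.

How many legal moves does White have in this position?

White to move; king on f4.
In check: no.
Legal moves: Kg5, Kf5, Ke5, Kg4, Ke4, Kg3, Kf3, Ke3.
Count: 8.

8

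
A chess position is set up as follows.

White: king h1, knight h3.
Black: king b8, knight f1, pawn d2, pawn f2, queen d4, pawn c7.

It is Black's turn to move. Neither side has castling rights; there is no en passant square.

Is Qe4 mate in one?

After Qe4: white king on h1; in check: yes, from the black queen on e4.
King squares — g1: attacked by Pf2; g2: attacked by Qe4; h2: attacked by Nf1.
White has no legal moves → checkmate.

yes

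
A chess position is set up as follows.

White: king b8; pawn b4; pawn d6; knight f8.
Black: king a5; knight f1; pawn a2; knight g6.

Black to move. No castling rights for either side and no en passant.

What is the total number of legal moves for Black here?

5

Black to move; king on a5.
In check: yes, from the white pawn on b4.
Legal moves: Kb6, Ka6, Kb5, Kxb4, Ka4.
Count: 5.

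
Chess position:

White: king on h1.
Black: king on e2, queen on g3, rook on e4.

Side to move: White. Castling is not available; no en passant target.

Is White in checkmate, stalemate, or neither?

stalemate

White to move; white king on h1.
In check: no.
King squares — g1: attacked by Qg3; g2: attacked by Qg3; h2: attacked by Qg3.
Legal moves for White: none.
Not in check and no legal moves → stalemate.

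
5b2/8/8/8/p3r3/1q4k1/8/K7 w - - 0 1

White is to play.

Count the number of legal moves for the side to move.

White to move; king on a1.
In check: no.
Legal moves: none.
Count: 0.

0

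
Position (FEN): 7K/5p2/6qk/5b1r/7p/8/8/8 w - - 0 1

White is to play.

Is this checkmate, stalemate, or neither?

White to move; white king on h8.
In check: no.
King squares — g7: attacked by Qg6; h7: attacked by Qg6; g8: attacked by Qg6.
Legal moves for White: none.
Not in check and no legal moves → stalemate.

stalemate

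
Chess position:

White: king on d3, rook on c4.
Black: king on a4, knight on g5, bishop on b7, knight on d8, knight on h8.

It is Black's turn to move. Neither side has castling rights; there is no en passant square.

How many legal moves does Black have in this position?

4

Black to move; king on a4.
In check: yes, from the white rook on c4.
Legal moves: Kb5, Ka5, Kb3, Ka3.
Count: 4.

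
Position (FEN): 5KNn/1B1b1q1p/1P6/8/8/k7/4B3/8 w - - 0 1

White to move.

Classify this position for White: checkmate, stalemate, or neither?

White to move; white king on f8.
In check: yes, from the black queen on f7.
King squares — e7: attacked by Qf7; f7: attacked by Nh8; g7: attacked by Qf7; e8: attacked by Bd7; g8: own knight.
Legal moves for White: none.
In check with no legal moves → checkmate.

checkmate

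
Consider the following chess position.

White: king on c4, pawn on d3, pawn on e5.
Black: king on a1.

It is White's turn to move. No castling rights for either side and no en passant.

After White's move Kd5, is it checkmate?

no

After Kd5: black king on a1; in check: no.
Black is not in check, so this cannot be checkmate.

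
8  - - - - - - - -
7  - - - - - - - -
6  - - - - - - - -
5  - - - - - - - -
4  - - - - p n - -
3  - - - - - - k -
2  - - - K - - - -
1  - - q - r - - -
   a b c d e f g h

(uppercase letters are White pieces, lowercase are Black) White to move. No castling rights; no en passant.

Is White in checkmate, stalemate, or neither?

White to move; white king on d2.
In check: yes, from the black queen on c1.
King squares — c1: attacked by Re1; d1: attacked by Qc1; e1: attacked by Qc1; c2: attacked by Qc1; e2: attacked by Re1; c3: attacked by Qc1; d3: attacked by Pe4; e3: attacked by Qc1.
Legal moves for White: none.
In check with no legal moves → checkmate.

checkmate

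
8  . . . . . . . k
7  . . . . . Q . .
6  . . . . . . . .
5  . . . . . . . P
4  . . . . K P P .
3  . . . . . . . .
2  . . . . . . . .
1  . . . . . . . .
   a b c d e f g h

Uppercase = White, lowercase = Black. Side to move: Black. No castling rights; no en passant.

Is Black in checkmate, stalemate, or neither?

stalemate

Black to move; black king on h8.
In check: no.
King squares — g7: attacked by Qf7; h7: attacked by Qf7; g8: attacked by Qf7.
Legal moves for Black: none.
Not in check and no legal moves → stalemate.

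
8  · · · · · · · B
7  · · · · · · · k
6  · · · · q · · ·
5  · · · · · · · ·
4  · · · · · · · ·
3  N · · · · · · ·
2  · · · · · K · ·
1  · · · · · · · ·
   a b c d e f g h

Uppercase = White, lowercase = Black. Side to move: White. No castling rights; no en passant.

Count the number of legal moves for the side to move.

White to move; king on f2.
In check: no.
Legal moves: Bg7, Bf6, Be5, Bd4, Bc3, Bb2, Ba1, Nb5, Nc4, Nc2, Nb1, Kg3, Kf3, Kg2, Kg1, Kf1.
Count: 16.

16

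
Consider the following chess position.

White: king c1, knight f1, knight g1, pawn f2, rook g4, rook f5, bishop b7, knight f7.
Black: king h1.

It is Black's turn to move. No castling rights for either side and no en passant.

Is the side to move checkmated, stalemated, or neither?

Black to move; black king on h1.
In check: yes, from the white bishop on b7.
King squares — g1: attacked by Rg4; g2: attacked by Rg4; h2: attacked by Nf1.
Legal moves for Black: none.
In check with no legal moves → checkmate.

checkmate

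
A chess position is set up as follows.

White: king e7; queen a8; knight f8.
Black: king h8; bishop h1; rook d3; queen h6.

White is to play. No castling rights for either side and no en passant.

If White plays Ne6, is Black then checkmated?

no

After Ne6: black king on h8; in check: yes, from the white queen on a8.
Black has 4 legal replies: Kh7, Qf8+, Rd8, Bxa8.
In check but a legal move exists → not checkmate.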